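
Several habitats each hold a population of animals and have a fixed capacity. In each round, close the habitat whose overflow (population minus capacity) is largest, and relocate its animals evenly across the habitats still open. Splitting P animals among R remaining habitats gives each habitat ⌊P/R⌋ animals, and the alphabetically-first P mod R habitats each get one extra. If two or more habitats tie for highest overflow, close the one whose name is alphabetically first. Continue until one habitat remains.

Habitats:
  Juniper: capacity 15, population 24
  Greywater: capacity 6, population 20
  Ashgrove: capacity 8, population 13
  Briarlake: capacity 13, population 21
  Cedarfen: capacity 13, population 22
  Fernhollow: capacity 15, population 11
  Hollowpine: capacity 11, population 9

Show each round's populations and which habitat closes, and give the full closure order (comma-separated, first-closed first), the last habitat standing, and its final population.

Closure order: Greywater, Briarlake, Cedarfen, Juniper, Ashgrove, Fernhollow
Last habitat: Hollowpine with 120 animals

Round 1: Ashgrove=13 Briarlake=21 Cedarfen=22 Fernhollow=11 Greywater=20 Hollowpine=9 Juniper=24 → close Greywater (overflow 14)
  20÷6 = 3 each, +1 to first 2
Round 2: Ashgrove=17 Briarlake=25 Cedarfen=25 Fernhollow=14 Hollowpine=12 Juniper=27 → close Briarlake (overflow 12)
  25÷5 = 5 each, +1 to first 0
Round 3: Ashgrove=22 Cedarfen=30 Fernhollow=19 Hollowpine=17 Juniper=32 → close Cedarfen (overflow 17)
  30÷4 = 7 each, +1 to first 2
Round 4: Ashgrove=30 Fernhollow=27 Hollowpine=24 Juniper=39 → close Juniper (overflow 24)
  39÷3 = 13 each, +1 to first 0
Round 5: Ashgrove=43 Fernhollow=40 Hollowpine=37 → close Ashgrove (overflow 35)
  43÷2 = 21 each, +1 to first 1
Round 6: Fernhollow=62 Hollowpine=58 → close Fernhollow (overflow 47)
  62÷1 = 62 each, +1 to first 0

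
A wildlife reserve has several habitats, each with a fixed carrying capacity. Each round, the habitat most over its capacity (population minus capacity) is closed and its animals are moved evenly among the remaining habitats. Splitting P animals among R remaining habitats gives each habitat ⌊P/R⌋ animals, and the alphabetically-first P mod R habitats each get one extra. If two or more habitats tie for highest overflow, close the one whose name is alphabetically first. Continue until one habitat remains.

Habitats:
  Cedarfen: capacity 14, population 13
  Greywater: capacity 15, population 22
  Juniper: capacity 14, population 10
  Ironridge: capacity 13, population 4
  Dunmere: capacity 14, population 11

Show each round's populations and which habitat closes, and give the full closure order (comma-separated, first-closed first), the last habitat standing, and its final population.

Round 1: Cedarfen=13 Dunmere=11 Greywater=22 Ironridge=4 Juniper=10 → close Greywater (overflow 7)
  22÷4 = 5 each, +1 to first 2
Round 2: Cedarfen=19 Dunmere=17 Ironridge=9 Juniper=15 → close Cedarfen (overflow 5)
  19÷3 = 6 each, +1 to first 1
Round 3: Dunmere=24 Ironridge=15 Juniper=21 → close Dunmere (overflow 10)
  24÷2 = 12 each, +1 to first 0
Round 4: Ironridge=27 Juniper=33 → close Juniper (overflow 19)
  33÷1 = 33 each, +1 to first 0

Closure order: Greywater, Cedarfen, Dunmere, Juniper
Last habitat: Ironridge with 60 animals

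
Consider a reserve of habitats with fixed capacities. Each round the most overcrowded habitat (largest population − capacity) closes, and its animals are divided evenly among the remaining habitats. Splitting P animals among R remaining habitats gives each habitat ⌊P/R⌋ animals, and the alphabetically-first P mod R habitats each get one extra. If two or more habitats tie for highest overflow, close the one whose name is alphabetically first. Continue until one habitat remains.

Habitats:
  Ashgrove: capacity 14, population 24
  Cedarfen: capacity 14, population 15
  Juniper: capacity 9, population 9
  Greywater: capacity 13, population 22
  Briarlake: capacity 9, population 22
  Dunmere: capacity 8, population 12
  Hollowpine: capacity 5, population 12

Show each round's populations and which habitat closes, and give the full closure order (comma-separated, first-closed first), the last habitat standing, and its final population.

Round 1: Ashgrove=24 Briarlake=22 Cedarfen=15 Dunmere=12 Greywater=22 Hollowpine=12 Juniper=9 → close Briarlake (overflow 13)
  22÷6 = 3 each, +1 to first 4
Round 2: Ashgrove=28 Cedarfen=19 Dunmere=16 Greywater=26 Hollowpine=15 Juniper=12 → close Ashgrove (overflow 14)
  28÷5 = 5 each, +1 to first 3
Round 3: Cedarfen=25 Dunmere=22 Greywater=32 Hollowpine=20 Juniper=17 → close Greywater (overflow 19)
  32÷4 = 8 each, +1 to first 0
Round 4: Cedarfen=33 Dunmere=30 Hollowpine=28 Juniper=25 → close Hollowpine (overflow 23)
  28÷3 = 9 each, +1 to first 1
Round 5: Cedarfen=43 Dunmere=39 Juniper=34 → close Dunmere (overflow 31)
  39÷2 = 19 each, +1 to first 1
Round 6: Cedarfen=63 Juniper=53 → close Cedarfen (overflow 49)
  63÷1 = 63 each, +1 to first 0

Closure order: Briarlake, Ashgrove, Greywater, Hollowpine, Dunmere, Cedarfen
Last habitat: Juniper with 116 animals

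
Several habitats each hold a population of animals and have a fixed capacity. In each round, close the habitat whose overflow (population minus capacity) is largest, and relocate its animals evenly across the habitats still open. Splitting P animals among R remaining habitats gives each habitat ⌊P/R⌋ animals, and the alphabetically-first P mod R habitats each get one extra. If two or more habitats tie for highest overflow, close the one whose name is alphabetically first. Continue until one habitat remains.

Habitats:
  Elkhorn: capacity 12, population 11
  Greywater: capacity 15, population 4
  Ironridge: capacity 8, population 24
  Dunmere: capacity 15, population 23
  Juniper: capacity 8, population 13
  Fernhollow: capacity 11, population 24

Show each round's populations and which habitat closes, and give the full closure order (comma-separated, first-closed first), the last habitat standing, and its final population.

Round 1: Dunmere=23 Elkhorn=11 Fernhollow=24 Greywater=4 Ironridge=24 Juniper=13 → close Ironridge (overflow 16)
  24÷5 = 4 each, +1 to first 4
Round 2: Dunmere=28 Elkhorn=16 Fernhollow=29 Greywater=9 Juniper=17 → close Fernhollow (overflow 18)
  29÷4 = 7 each, +1 to first 1
Round 3: Dunmere=36 Elkhorn=23 Greywater=16 Juniper=24 → close Dunmere (overflow 21)
  36÷3 = 12 each, +1 to first 0
Round 4: Elkhorn=35 Greywater=28 Juniper=36 → close Juniper (overflow 28)
  36÷2 = 18 each, +1 to first 0
Round 5: Elkhorn=53 Greywater=46 → close Elkhorn (overflow 41)
  53÷1 = 53 each, +1 to first 0

Closure order: Ironridge, Fernhollow, Dunmere, Juniper, Elkhorn
Last habitat: Greywater with 99 animals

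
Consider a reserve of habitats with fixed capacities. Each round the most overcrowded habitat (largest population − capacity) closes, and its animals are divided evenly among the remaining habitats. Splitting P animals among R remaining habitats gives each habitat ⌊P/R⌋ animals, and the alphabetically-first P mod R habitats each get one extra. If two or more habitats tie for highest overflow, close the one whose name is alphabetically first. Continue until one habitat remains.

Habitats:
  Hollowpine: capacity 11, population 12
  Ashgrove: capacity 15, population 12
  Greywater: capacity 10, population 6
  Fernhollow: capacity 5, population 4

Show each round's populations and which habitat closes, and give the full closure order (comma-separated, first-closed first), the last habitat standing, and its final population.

Closure order: Hollowpine, Fernhollow, Ashgrove
Last habitat: Greywater with 34 animals

Round 1: Ashgrove=12 Fernhollow=4 Greywater=6 Hollowpine=12 → close Hollowpine (overflow 1)
  12÷3 = 4 each, +1 to first 0
Round 2: Ashgrove=16 Fernhollow=8 Greywater=10 → close Fernhollow (overflow 3)
  8÷2 = 4 each, +1 to first 0
Round 3: Ashgrove=20 Greywater=14 → close Ashgrove (overflow 5)
  20÷1 = 20 each, +1 to first 0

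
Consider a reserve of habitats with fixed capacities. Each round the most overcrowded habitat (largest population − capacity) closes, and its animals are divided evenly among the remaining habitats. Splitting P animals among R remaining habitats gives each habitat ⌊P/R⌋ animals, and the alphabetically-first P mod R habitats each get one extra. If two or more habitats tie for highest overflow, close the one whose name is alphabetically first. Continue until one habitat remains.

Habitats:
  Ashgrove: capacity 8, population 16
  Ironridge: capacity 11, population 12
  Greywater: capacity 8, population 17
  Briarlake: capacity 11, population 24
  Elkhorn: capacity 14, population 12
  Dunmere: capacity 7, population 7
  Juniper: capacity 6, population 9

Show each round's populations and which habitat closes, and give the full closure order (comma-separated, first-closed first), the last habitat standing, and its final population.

Round 1: Ashgrove=16 Briarlake=24 Dunmere=7 Elkhorn=12 Greywater=17 Ironridge=12 Juniper=9 → close Briarlake (overflow 13)
  24÷6 = 4 each, +1 to first 0
Round 2: Ashgrove=20 Dunmere=11 Elkhorn=16 Greywater=21 Ironridge=16 Juniper=13 → close Greywater (overflow 13)
  21÷5 = 4 each, +1 to first 1
Round 3: Ashgrove=25 Dunmere=15 Elkhorn=20 Ironridge=20 Juniper=17 → close Ashgrove (overflow 17)
  25÷4 = 6 each, +1 to first 1
Round 4: Dunmere=22 Elkhorn=26 Ironridge=26 Juniper=23 → close Juniper (overflow 17)
  23÷3 = 7 each, +1 to first 2
Round 5: Dunmere=30 Elkhorn=34 Ironridge=33 → close Dunmere (overflow 23)
  30÷2 = 15 each, +1 to first 0
Round 6: Elkhorn=49 Ironridge=48 → close Ironridge (overflow 37)
  48÷1 = 48 each, +1 to first 0

Closure order: Briarlake, Greywater, Ashgrove, Juniper, Dunmere, Ironridge
Last habitat: Elkhorn with 97 animals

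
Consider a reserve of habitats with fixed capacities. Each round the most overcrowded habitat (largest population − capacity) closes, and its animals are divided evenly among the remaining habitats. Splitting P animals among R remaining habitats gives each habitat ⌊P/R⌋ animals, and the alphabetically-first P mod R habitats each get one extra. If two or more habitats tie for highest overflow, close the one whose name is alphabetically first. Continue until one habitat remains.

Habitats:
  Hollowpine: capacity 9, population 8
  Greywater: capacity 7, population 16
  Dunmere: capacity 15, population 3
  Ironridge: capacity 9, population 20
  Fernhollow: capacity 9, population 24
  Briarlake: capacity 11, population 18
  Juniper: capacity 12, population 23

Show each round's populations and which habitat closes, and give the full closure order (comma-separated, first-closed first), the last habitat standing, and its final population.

Closure order: Fernhollow, Ironridge, Juniper, Greywater, Briarlake, Hollowpine
Last habitat: Dunmere with 112 animals

Round 1: Briarlake=18 Dunmere=3 Fernhollow=24 Greywater=16 Hollowpine=8 Ironridge=20 Juniper=23 → close Fernhollow (overflow 15)
  24÷6 = 4 each, +1 to first 0
Round 2: Briarlake=22 Dunmere=7 Greywater=20 Hollowpine=12 Ironridge=24 Juniper=27 → close Ironridge (overflow 15)
  24÷5 = 4 each, +1 to first 4
Round 3: Briarlake=27 Dunmere=12 Greywater=25 Hollowpine=17 Juniper=31 → close Juniper (overflow 19)
  31÷4 = 7 each, +1 to first 3
Round 4: Briarlake=35 Dunmere=20 Greywater=33 Hollowpine=24 → close Greywater (overflow 26)
  33÷3 = 11 each, +1 to first 0
Round 5: Briarlake=46 Dunmere=31 Hollowpine=35 → close Briarlake (overflow 35)
  46÷2 = 23 each, +1 to first 0
Round 6: Dunmere=54 Hollowpine=58 → close Hollowpine (overflow 49)
  58÷1 = 58 each, +1 to first 0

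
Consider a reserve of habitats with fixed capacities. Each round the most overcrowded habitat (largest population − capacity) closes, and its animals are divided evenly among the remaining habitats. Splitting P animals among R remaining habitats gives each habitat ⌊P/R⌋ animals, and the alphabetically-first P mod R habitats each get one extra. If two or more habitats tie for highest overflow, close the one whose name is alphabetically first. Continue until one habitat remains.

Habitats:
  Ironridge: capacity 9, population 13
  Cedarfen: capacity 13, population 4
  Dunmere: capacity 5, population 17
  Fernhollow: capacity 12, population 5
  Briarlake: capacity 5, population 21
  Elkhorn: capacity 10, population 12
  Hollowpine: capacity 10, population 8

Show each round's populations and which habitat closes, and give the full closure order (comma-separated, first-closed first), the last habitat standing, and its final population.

Round 1: Briarlake=21 Cedarfen=4 Dunmere=17 Elkhorn=12 Fernhollow=5 Hollowpine=8 Ironridge=13 → close Briarlake (overflow 16)
  21÷6 = 3 each, +1 to first 3
Round 2: Cedarfen=8 Dunmere=21 Elkhorn=16 Fernhollow=8 Hollowpine=11 Ironridge=16 → close Dunmere (overflow 16)
  21÷5 = 4 each, +1 to first 1
Round 3: Cedarfen=13 Elkhorn=20 Fernhollow=12 Hollowpine=15 Ironridge=20 → close Ironridge (overflow 11)
  20÷4 = 5 each, +1 to first 0
Round 4: Cedarfen=18 Elkhorn=25 Fernhollow=17 Hollowpine=20 → close Elkhorn (overflow 15)
  25÷3 = 8 each, +1 to first 1
Round 5: Cedarfen=27 Fernhollow=25 Hollowpine=28 → close Hollowpine (overflow 18)
  28÷2 = 14 each, +1 to first 0
Round 6: Cedarfen=41 Fernhollow=39 → close Cedarfen (overflow 28)
  41÷1 = 41 each, +1 to first 0

Closure order: Briarlake, Dunmere, Ironridge, Elkhorn, Hollowpine, Cedarfen
Last habitat: Fernhollow with 80 animals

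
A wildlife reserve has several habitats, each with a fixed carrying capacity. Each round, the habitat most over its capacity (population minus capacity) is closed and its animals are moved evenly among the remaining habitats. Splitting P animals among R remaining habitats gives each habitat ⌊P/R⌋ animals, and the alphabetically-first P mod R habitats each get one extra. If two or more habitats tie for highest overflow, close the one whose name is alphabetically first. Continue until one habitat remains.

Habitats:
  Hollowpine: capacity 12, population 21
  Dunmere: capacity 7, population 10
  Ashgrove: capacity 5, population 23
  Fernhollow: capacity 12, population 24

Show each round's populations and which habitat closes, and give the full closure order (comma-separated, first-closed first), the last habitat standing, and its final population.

Round 1: Ashgrove=23 Dunmere=10 Fernhollow=24 Hollowpine=21 → close Ashgrove (overflow 18)
  23÷3 = 7 each, +1 to first 2
Round 2: Dunmere=18 Fernhollow=32 Hollowpine=28 → close Fernhollow (overflow 20)
  32÷2 = 16 each, +1 to first 0
Round 3: Dunmere=34 Hollowpine=44 → close Hollowpine (overflow 32)
  44÷1 = 44 each, +1 to first 0

Closure order: Ashgrove, Fernhollow, Hollowpine
Last habitat: Dunmere with 78 animals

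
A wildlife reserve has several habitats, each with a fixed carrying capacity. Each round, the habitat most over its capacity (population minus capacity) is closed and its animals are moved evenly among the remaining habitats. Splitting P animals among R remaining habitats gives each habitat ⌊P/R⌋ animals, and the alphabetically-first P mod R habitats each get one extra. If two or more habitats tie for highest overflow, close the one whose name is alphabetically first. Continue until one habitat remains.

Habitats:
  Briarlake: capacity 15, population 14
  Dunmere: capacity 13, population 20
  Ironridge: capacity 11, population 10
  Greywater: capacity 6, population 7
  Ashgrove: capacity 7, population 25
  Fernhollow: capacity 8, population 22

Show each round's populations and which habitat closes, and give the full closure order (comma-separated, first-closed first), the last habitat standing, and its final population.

Closure order: Ashgrove, Fernhollow, Dunmere, Greywater, Briarlake
Last habitat: Ironridge with 98 animals

Round 1: Ashgrove=25 Briarlake=14 Dunmere=20 Fernhollow=22 Greywater=7 Ironridge=10 → close Ashgrove (overflow 18)
  25÷5 = 5 each, +1 to first 0
Round 2: Briarlake=19 Dunmere=25 Fernhollow=27 Greywater=12 Ironridge=15 → close Fernhollow (overflow 19)
  27÷4 = 6 each, +1 to first 3
Round 3: Briarlake=26 Dunmere=32 Greywater=19 Ironridge=21 → close Dunmere (overflow 19)
  32÷3 = 10 each, +1 to first 2
Round 4: Briarlake=37 Greywater=30 Ironridge=31 → close Greywater (overflow 24)
  30÷2 = 15 each, +1 to first 0
Round 5: Briarlake=52 Ironridge=46 → close Briarlake (overflow 37)
  52÷1 = 52 each, +1 to first 0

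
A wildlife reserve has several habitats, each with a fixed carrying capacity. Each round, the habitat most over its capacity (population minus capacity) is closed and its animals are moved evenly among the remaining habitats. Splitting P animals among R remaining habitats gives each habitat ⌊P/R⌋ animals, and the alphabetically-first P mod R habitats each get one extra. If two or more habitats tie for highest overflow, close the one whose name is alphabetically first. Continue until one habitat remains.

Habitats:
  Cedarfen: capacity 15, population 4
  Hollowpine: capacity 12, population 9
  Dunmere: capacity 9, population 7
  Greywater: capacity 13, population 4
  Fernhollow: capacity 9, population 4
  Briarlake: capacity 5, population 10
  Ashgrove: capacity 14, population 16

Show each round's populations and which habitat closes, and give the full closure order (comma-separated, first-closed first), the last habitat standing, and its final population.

Round 1: Ashgrove=16 Briarlake=10 Cedarfen=4 Dunmere=7 Fernhollow=4 Greywater=4 Hollowpine=9 → close Briarlake (overflow 5)
  10÷6 = 1 each, +1 to first 4
Round 2: Ashgrove=18 Cedarfen=6 Dunmere=9 Fernhollow=6 Greywater=5 Hollowpine=10 → close Ashgrove (overflow 4)
  18÷5 = 3 each, +1 to first 3
Round 3: Cedarfen=10 Dunmere=13 Fernhollow=10 Greywater=8 Hollowpine=13 → close Dunmere (overflow 4)
  13÷4 = 3 each, +1 to first 1
Round 4: Cedarfen=14 Fernhollow=13 Greywater=11 Hollowpine=16 → close Fernhollow (overflow 4)
  13÷3 = 4 each, +1 to first 1
Round 5: Cedarfen=19 Greywater=15 Hollowpine=20 → close Hollowpine (overflow 8)
  20÷2 = 10 each, +1 to first 0
Round 6: Cedarfen=29 Greywater=25 → close Cedarfen (overflow 14)
  29÷1 = 29 each, +1 to first 0

Closure order: Briarlake, Ashgrove, Dunmere, Fernhollow, Hollowpine, Cedarfen
Last habitat: Greywater with 54 animals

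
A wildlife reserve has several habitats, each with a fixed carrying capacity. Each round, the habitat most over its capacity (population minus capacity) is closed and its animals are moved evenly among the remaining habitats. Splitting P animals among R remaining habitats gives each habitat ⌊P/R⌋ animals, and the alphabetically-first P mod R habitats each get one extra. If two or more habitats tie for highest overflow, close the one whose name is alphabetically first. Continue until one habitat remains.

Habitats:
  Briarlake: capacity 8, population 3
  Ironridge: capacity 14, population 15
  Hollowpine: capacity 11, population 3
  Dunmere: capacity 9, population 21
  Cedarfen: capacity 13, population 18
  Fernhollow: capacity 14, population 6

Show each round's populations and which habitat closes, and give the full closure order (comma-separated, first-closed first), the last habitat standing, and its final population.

Closure order: Dunmere, Cedarfen, Ironridge, Briarlake, Fernhollow
Last habitat: Hollowpine with 66 animals

Round 1: Briarlake=3 Cedarfen=18 Dunmere=21 Fernhollow=6 Hollowpine=3 Ironridge=15 → close Dunmere (overflow 12)
  21÷5 = 4 each, +1 to first 1
Round 2: Briarlake=8 Cedarfen=22 Fernhollow=10 Hollowpine=7 Ironridge=19 → close Cedarfen (overflow 9)
  22÷4 = 5 each, +1 to first 2
Round 3: Briarlake=14 Fernhollow=16 Hollowpine=12 Ironridge=24 → close Ironridge (overflow 10)
  24÷3 = 8 each, +1 to first 0
Round 4: Briarlake=22 Fernhollow=24 Hollowpine=20 → close Briarlake (overflow 14)
  22÷2 = 11 each, +1 to first 0
Round 5: Fernhollow=35 Hollowpine=31 → close Fernhollow (overflow 21)
  35÷1 = 35 each, +1 to first 0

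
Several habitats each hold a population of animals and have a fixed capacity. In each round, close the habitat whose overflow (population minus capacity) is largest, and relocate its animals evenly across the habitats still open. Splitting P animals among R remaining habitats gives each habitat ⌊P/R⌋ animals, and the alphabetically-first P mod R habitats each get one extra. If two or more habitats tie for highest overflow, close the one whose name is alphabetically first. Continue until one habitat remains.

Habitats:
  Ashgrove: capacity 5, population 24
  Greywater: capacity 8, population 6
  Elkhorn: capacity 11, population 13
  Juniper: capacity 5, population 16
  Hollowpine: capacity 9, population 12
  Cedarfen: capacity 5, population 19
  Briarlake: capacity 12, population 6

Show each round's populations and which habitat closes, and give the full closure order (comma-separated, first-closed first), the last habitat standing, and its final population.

Round 1: Ashgrove=24 Briarlake=6 Cedarfen=19 Elkhorn=13 Greywater=6 Hollowpine=12 Juniper=16 → close Ashgrove (overflow 19)
  24÷6 = 4 each, +1 to first 0
Round 2: Briarlake=10 Cedarfen=23 Elkhorn=17 Greywater=10 Hollowpine=16 Juniper=20 → close Cedarfen (overflow 18)
  23÷5 = 4 each, +1 to first 3
Round 3: Briarlake=15 Elkhorn=22 Greywater=15 Hollowpine=20 Juniper=24 → close Juniper (overflow 19)
  24÷4 = 6 each, +1 to first 0
Round 4: Briarlake=21 Elkhorn=28 Greywater=21 Hollowpine=26 → close Elkhorn (overflow 17)
  28÷3 = 9 each, +1 to first 1
Round 5: Briarlake=31 Greywater=30 Hollowpine=35 → close Hollowpine (overflow 26)
  35÷2 = 17 each, +1 to first 1
Round 6: Briarlake=49 Greywater=47 → close Greywater (overflow 39)
  47÷1 = 47 each, +1 to first 0

Closure order: Ashgrove, Cedarfen, Juniper, Elkhorn, Hollowpine, Greywater
Last habitat: Briarlake with 96 animals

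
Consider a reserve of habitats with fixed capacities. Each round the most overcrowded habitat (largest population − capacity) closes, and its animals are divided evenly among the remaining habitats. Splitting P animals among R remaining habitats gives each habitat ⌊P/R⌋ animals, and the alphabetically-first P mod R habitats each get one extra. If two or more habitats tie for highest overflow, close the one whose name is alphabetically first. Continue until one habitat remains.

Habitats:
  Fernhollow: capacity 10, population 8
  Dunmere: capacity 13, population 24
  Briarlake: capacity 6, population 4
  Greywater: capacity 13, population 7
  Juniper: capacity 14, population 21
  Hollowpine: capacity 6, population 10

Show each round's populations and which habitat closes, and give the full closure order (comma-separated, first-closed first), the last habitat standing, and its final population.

Closure order: Dunmere, Juniper, Hollowpine, Briarlake, Fernhollow
Last habitat: Greywater with 74 animals

Round 1: Briarlake=4 Dunmere=24 Fernhollow=8 Greywater=7 Hollowpine=10 Juniper=21 → close Dunmere (overflow 11)
  24÷5 = 4 each, +1 to first 4
Round 2: Briarlake=9 Fernhollow=13 Greywater=12 Hollowpine=15 Juniper=25 → close Juniper (overflow 11)
  25÷4 = 6 each, +1 to first 1
Round 3: Briarlake=16 Fernhollow=19 Greywater=18 Hollowpine=21 → close Hollowpine (overflow 15)
  21÷3 = 7 each, +1 to first 0
Round 4: Briarlake=23 Fernhollow=26 Greywater=25 → close Briarlake (overflow 17)
  23÷2 = 11 each, +1 to first 1
Round 5: Fernhollow=38 Greywater=36 → close Fernhollow (overflow 28)
  38÷1 = 38 each, +1 to first 0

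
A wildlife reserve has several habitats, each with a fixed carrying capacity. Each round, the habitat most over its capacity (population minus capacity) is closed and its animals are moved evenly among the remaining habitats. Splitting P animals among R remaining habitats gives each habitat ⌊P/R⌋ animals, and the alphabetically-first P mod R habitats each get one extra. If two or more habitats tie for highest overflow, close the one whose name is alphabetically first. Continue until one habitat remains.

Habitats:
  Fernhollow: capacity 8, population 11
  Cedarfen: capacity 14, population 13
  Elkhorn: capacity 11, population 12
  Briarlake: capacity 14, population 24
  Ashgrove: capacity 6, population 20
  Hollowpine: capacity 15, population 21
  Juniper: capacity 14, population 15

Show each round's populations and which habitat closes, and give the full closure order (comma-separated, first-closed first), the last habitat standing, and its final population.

Closure order: Ashgrove, Briarlake, Hollowpine, Fernhollow, Cedarfen, Elkhorn
Last habitat: Juniper with 116 animals

Round 1: Ashgrove=20 Briarlake=24 Cedarfen=13 Elkhorn=12 Fernhollow=11 Hollowpine=21 Juniper=15 → close Ashgrove (overflow 14)
  20÷6 = 3 each, +1 to first 2
Round 2: Briarlake=28 Cedarfen=17 Elkhorn=15 Fernhollow=14 Hollowpine=24 Juniper=18 → close Briarlake (overflow 14)
  28÷5 = 5 each, +1 to first 3
Round 3: Cedarfen=23 Elkhorn=21 Fernhollow=20 Hollowpine=29 Juniper=23 → close Hollowpine (overflow 14)
  29÷4 = 7 each, +1 to first 1
Round 4: Cedarfen=31 Elkhorn=28 Fernhollow=27 Juniper=30 → close Fernhollow (overflow 19)
  27÷3 = 9 each, +1 to first 0
Round 5: Cedarfen=40 Elkhorn=37 Juniper=39 → close Cedarfen (overflow 26)
  40÷2 = 20 each, +1 to first 0
Round 6: Elkhorn=57 Juniper=59 → close Elkhorn (overflow 46)
  57÷1 = 57 each, +1 to first 0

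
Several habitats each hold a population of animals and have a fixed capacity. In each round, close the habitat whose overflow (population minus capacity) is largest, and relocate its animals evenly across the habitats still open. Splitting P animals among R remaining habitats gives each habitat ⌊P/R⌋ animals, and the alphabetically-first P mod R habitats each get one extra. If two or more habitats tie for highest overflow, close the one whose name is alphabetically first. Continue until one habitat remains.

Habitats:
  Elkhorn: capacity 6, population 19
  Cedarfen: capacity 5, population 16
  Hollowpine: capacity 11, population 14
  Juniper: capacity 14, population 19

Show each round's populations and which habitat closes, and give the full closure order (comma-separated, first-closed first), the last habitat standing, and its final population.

Round 1: Cedarfen=16 Elkhorn=19 Hollowpine=14 Juniper=19 → close Elkhorn (overflow 13)
  19÷3 = 6 each, +1 to first 1
Round 2: Cedarfen=23 Hollowpine=20 Juniper=25 → close Cedarfen (overflow 18)
  23÷2 = 11 each, +1 to first 1
Round 3: Hollowpine=32 Juniper=36 → close Juniper (overflow 22)
  36÷1 = 36 each, +1 to first 0

Closure order: Elkhorn, Cedarfen, Juniper
Last habitat: Hollowpine with 68 animals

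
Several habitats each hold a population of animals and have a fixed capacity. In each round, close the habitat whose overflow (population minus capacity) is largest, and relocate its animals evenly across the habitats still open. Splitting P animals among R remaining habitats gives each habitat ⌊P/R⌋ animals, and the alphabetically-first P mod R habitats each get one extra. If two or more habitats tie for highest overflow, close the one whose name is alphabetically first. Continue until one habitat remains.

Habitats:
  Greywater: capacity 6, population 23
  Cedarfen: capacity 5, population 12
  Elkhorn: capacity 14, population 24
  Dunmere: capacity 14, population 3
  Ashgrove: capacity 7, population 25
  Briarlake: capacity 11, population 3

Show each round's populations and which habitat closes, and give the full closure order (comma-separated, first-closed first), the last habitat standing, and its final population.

Closure order: Ashgrove, Greywater, Elkhorn, Cedarfen, Briarlake
Last habitat: Dunmere with 90 animals

Round 1: Ashgrove=25 Briarlake=3 Cedarfen=12 Dunmere=3 Elkhorn=24 Greywater=23 → close Ashgrove (overflow 18)
  25÷5 = 5 each, +1 to first 0
Round 2: Briarlake=8 Cedarfen=17 Dunmere=8 Elkhorn=29 Greywater=28 → close Greywater (overflow 22)
  28÷4 = 7 each, +1 to first 0
Round 3: Briarlake=15 Cedarfen=24 Dunmere=15 Elkhorn=36 → close Elkhorn (overflow 22)
  36÷3 = 12 each, +1 to first 0
Round 4: Briarlake=27 Cedarfen=36 Dunmere=27 → close Cedarfen (overflow 31)
  36÷2 = 18 each, +1 to first 0
Round 5: Briarlake=45 Dunmere=45 → close Briarlake (overflow 34)
  45÷1 = 45 each, +1 to first 0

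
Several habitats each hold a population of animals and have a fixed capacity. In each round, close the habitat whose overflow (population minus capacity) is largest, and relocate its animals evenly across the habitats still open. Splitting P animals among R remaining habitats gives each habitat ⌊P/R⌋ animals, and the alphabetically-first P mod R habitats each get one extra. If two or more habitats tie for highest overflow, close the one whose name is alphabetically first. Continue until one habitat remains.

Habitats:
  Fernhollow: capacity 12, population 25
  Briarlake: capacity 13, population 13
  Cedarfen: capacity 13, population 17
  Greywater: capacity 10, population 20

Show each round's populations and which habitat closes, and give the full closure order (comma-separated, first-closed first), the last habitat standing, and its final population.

Round 1: Briarlake=13 Cedarfen=17 Fernhollow=25 Greywater=20 → close Fernhollow (overflow 13)
  25÷3 = 8 each, +1 to first 1
Round 2: Briarlake=22 Cedarfen=25 Greywater=28 → close Greywater (overflow 18)
  28÷2 = 14 each, +1 to first 0
Round 3: Briarlake=36 Cedarfen=39 → close Cedarfen (overflow 26)
  39÷1 = 39 each, +1 to first 0

Closure order: Fernhollow, Greywater, Cedarfen
Last habitat: Briarlake with 75 animals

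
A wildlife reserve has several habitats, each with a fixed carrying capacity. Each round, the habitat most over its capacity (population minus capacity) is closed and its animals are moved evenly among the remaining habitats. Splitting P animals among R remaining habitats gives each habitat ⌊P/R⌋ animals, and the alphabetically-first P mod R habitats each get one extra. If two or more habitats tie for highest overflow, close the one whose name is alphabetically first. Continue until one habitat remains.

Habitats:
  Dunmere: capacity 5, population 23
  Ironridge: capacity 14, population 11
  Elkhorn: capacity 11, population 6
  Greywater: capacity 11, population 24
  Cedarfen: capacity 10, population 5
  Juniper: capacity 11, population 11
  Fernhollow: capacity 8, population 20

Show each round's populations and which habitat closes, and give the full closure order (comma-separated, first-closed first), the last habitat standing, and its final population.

Closure order: Dunmere, Greywater, Fernhollow, Juniper, Cedarfen, Elkhorn
Last habitat: Ironridge with 100 animals

Round 1: Cedarfen=5 Dunmere=23 Elkhorn=6 Fernhollow=20 Greywater=24 Ironridge=11 Juniper=11 → close Dunmere (overflow 18)
  23÷6 = 3 each, +1 to first 5
Round 2: Cedarfen=9 Elkhorn=10 Fernhollow=24 Greywater=28 Ironridge=15 Juniper=14 → close Greywater (overflow 17)
  28÷5 = 5 each, +1 to first 3
Round 3: Cedarfen=15 Elkhorn=16 Fernhollow=30 Ironridge=20 Juniper=19 → close Fernhollow (overflow 22)
  30÷4 = 7 each, +1 to first 2
Round 4: Cedarfen=23 Elkhorn=24 Ironridge=27 Juniper=26 → close Juniper (overflow 15)
  26÷3 = 8 each, +1 to first 2
Round 5: Cedarfen=32 Elkhorn=33 Ironridge=35 → close Cedarfen (overflow 22)
  32÷2 = 16 each, +1 to first 0
Round 6: Elkhorn=49 Ironridge=51 → close Elkhorn (overflow 38)
  49÷1 = 49 each, +1 to first 0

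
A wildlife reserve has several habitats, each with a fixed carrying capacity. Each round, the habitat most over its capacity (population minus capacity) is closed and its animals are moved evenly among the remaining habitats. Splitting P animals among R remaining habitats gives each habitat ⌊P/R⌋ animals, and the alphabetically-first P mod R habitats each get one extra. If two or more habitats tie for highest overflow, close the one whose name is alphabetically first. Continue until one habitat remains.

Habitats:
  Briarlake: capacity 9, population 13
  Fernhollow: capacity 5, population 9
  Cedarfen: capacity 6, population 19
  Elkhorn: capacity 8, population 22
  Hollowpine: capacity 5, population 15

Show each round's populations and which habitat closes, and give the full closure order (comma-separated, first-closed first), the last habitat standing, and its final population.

Closure order: Elkhorn, Cedarfen, Hollowpine, Briarlake
Last habitat: Fernhollow with 78 animals

Round 1: Briarlake=13 Cedarfen=19 Elkhorn=22 Fernhollow=9 Hollowpine=15 → close Elkhorn (overflow 14)
  22÷4 = 5 each, +1 to first 2
Round 2: Briarlake=19 Cedarfen=25 Fernhollow=14 Hollowpine=20 → close Cedarfen (overflow 19)
  25÷3 = 8 each, +1 to first 1
Round 3: Briarlake=28 Fernhollow=22 Hollowpine=28 → close Hollowpine (overflow 23)
  28÷2 = 14 each, +1 to first 0
Round 4: Briarlake=42 Fernhollow=36 → close Briarlake (overflow 33)
  42÷1 = 42 each, +1 to first 0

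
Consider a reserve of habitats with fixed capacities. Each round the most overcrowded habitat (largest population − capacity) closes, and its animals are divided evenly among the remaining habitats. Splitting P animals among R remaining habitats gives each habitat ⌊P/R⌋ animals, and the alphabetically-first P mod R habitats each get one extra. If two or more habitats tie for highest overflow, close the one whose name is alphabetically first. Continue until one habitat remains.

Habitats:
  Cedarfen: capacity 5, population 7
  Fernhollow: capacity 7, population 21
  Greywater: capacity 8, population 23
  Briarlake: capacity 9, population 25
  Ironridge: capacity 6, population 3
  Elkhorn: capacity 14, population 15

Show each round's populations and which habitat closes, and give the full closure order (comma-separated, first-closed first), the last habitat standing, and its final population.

Round 1: Briarlake=25 Cedarfen=7 Elkhorn=15 Fernhollow=21 Greywater=23 Ironridge=3 → close Briarlake (overflow 16)
  25÷5 = 5 each, +1 to first 0
Round 2: Cedarfen=12 Elkhorn=20 Fernhollow=26 Greywater=28 Ironridge=8 → close Greywater (overflow 20)
  28÷4 = 7 each, +1 to first 0
Round 3: Cedarfen=19 Elkhorn=27 Fernhollow=33 Ironridge=15 → close Fernhollow (overflow 26)
  33÷3 = 11 each, +1 to first 0
Round 4: Cedarfen=30 Elkhorn=38 Ironridge=26 → close Cedarfen (overflow 25)
  30÷2 = 15 each, +1 to first 0
Round 5: Elkhorn=53 Ironridge=41 → close Elkhorn (overflow 39)
  53÷1 = 53 each, +1 to first 0

Closure order: Briarlake, Greywater, Fernhollow, Cedarfen, Elkhorn
Last habitat: Ironridge with 94 animals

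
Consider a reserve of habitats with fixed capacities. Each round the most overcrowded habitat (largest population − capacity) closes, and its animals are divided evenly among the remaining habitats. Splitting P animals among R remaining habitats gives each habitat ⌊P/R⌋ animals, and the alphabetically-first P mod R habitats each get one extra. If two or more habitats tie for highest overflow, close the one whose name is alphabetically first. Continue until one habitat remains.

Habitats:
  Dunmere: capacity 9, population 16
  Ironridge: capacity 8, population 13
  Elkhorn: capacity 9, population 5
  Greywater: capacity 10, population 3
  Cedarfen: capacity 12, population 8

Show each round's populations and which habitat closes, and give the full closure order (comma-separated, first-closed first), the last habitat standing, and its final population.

Round 1: Cedarfen=8 Dunmere=16 Elkhorn=5 Greywater=3 Ironridge=13 → close Dunmere (overflow 7)
  16÷4 = 4 each, +1 to first 0
Round 2: Cedarfen=12 Elkhorn=9 Greywater=7 Ironridge=17 → close Ironridge (overflow 9)
  17÷3 = 5 each, +1 to first 2
Round 3: Cedarfen=18 Elkhorn=15 Greywater=12 → close Cedarfen (overflow 6)
  18÷2 = 9 each, +1 to first 0
Round 4: Elkhorn=24 Greywater=21 → close Elkhorn (overflow 15)
  24÷1 = 24 each, +1 to first 0

Closure order: Dunmere, Ironridge, Cedarfen, Elkhorn
Last habitat: Greywater with 45 animals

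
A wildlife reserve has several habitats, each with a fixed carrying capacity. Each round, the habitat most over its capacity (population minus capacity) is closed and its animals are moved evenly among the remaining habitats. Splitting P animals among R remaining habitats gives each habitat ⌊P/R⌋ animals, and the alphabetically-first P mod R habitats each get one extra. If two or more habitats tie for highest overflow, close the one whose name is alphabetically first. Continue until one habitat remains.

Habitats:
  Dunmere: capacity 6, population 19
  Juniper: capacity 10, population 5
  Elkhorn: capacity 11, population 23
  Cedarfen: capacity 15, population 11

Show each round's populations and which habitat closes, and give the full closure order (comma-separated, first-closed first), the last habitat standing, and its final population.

Round 1: Cedarfen=11 Dunmere=19 Elkhorn=23 Juniper=5 → close Dunmere (overflow 13)
  19÷3 = 6 each, +1 to first 1
Round 2: Cedarfen=18 Elkhorn=29 Juniper=11 → close Elkhorn (overflow 18)
  29÷2 = 14 each, +1 to first 1
Round 3: Cedarfen=33 Juniper=25 → close Cedarfen (overflow 18)
  33÷1 = 33 each, +1 to first 0

Closure order: Dunmere, Elkhorn, Cedarfen
Last habitat: Juniper with 58 animals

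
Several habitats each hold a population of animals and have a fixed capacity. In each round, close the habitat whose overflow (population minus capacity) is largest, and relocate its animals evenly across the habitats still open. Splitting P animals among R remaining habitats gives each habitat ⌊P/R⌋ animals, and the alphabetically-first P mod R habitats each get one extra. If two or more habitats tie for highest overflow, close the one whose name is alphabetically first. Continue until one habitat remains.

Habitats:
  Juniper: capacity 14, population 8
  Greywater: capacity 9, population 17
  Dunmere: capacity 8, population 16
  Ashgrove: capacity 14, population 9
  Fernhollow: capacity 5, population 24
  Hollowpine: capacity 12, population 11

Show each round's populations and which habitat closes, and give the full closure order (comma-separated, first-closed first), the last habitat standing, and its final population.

Closure order: Fernhollow, Dunmere, Greywater, Hollowpine, Ashgrove
Last habitat: Juniper with 85 animals

Round 1: Ashgrove=9 Dunmere=16 Fernhollow=24 Greywater=17 Hollowpine=11 Juniper=8 → close Fernhollow (overflow 19)
  24÷5 = 4 each, +1 to first 4
Round 2: Ashgrove=14 Dunmere=21 Greywater=22 Hollowpine=16 Juniper=12 → close Dunmere (overflow 13)
  21÷4 = 5 each, +1 to first 1
Round 3: Ashgrove=20 Greywater=27 Hollowpine=21 Juniper=17 → close Greywater (overflow 18)
  27÷3 = 9 each, +1 to first 0
Round 4: Ashgrove=29 Hollowpine=30 Juniper=26 → close Hollowpine (overflow 18)
  30÷2 = 15 each, +1 to first 0
Round 5: Ashgrove=44 Juniper=41 → close Ashgrove (overflow 30)
  44÷1 = 44 each, +1 to first 0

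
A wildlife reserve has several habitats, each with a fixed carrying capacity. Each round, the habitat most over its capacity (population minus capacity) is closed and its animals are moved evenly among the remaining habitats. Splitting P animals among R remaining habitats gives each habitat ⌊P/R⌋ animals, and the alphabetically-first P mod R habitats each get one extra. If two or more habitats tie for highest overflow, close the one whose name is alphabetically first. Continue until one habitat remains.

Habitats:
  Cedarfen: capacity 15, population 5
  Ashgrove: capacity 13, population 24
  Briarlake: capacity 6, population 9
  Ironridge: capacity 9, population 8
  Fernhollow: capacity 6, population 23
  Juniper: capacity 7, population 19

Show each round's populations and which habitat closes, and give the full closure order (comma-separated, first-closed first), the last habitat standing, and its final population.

Closure order: Fernhollow, Ashgrove, Juniper, Briarlake, Ironridge
Last habitat: Cedarfen with 88 animals

Round 1: Ashgrove=24 Briarlake=9 Cedarfen=5 Fernhollow=23 Ironridge=8 Juniper=19 → close Fernhollow (overflow 17)
  23÷5 = 4 each, +1 to first 3
Round 2: Ashgrove=29 Briarlake=14 Cedarfen=10 Ironridge=12 Juniper=23 → close Ashgrove (overflow 16)
  29÷4 = 7 each, +1 to first 1
Round 3: Briarlake=22 Cedarfen=17 Ironridge=19 Juniper=30 → close Juniper (overflow 23)
  30÷3 = 10 each, +1 to first 0
Round 4: Briarlake=32 Cedarfen=27 Ironridge=29 → close Briarlake (overflow 26)
  32÷2 = 16 each, +1 to first 0
Round 5: Cedarfen=43 Ironridge=45 → close Ironridge (overflow 36)
  45÷1 = 45 each, +1 to first 0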